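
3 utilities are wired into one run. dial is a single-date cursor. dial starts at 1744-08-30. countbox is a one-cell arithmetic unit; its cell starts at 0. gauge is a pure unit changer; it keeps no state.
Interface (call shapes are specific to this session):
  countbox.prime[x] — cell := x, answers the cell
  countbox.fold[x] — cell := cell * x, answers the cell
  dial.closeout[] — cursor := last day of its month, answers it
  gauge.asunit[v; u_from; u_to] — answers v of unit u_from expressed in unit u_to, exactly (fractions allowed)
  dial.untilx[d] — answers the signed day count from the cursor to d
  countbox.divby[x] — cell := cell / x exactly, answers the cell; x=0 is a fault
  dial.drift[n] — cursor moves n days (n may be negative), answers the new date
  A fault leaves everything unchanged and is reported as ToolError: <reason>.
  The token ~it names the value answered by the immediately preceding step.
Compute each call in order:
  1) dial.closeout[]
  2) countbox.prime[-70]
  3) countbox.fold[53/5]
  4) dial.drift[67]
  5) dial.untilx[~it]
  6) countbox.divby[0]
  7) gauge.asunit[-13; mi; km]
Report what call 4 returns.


% closeout
[out] 1744-08-31
% prime -70
[out] -70
% fold 53/5
[out] -742
% drift 67
[out] 1744-11-06
% untilx ~it
[out] 0
% divby 0
[out] ToolError: division by zero
% asunit -13 mi km
[out] -326898/15625

Answer: 1744-11-06


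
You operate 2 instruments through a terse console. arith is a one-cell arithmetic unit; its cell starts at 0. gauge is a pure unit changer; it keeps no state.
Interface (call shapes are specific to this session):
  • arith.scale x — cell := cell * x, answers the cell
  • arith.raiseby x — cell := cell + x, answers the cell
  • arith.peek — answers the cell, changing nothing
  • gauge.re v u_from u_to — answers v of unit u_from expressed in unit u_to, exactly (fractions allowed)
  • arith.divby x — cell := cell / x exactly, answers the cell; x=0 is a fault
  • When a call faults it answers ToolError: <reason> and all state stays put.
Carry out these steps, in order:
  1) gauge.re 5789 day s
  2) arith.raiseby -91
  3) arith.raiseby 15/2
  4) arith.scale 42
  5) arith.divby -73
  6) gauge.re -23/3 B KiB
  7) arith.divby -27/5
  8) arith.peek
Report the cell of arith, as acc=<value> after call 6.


! 1. re(v→5789, u_from→day, u_to→s) -> 500169600
! 2. raiseby(x→-91) -> -91
! 3. raiseby(x→15/2) -> -167/2
! 4. scale(x→42) -> -3507
! 5. divby(x→-73) -> 3507/73
! 6. re(v→-23/3, u_from→B, u_to→KiB) -> -23/3072
! 7. divby(x→-27/5) -> -5845/657
! 8. peek() -> -5845/657

Answer: acc=3507/73


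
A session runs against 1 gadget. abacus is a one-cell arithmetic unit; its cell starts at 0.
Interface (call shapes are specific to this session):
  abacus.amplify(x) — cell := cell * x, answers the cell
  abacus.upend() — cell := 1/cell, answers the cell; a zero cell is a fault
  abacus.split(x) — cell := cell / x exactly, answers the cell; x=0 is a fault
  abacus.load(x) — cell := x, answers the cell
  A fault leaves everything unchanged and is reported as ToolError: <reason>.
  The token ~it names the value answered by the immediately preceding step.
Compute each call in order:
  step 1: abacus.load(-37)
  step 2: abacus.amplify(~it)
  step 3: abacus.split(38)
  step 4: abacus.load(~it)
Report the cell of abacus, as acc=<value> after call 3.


% abacus.load x='-37'
= -37
% abacus.amplify x='~it'
= 1369
% abacus.split x='38'
= 1369/38
% abacus.load x='~it'
= 1369/38

Answer: acc=1369/38


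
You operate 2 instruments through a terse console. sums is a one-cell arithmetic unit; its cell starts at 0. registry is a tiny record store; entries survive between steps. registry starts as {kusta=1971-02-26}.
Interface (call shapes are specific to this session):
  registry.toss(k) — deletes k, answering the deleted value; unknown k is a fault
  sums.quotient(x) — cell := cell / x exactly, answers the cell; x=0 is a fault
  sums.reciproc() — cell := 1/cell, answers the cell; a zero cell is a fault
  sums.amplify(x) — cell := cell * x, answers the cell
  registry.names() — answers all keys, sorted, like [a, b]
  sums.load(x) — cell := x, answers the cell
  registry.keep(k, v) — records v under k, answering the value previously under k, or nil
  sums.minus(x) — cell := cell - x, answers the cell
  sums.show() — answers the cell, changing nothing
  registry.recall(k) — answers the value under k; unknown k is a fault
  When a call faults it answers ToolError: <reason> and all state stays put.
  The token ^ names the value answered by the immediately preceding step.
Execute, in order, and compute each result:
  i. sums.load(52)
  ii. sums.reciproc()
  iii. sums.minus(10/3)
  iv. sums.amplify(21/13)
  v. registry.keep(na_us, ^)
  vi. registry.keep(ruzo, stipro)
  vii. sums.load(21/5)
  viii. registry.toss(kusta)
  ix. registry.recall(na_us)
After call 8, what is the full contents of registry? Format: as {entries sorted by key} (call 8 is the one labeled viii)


Answer: {na_us=-3619/676, ruzo=stipro}

Derivation:
Step: load[x: 52]
Result: 52
Step: reciproc[]
Result: 1/52
Step: minus[x: 10/3]
Result: -517/156
Step: amplify[x: 21/13]
Result: -3619/676
Step: keep[k: na_us; v: ^]
Result: nil
Step: keep[k: ruzo; v: stipro]
Result: nil
Step: load[x: 21/5]
Result: 21/5
Step: toss[k: kusta]
Result: 1971-02-26
Step: recall[k: na_us]
Result: -3619/676


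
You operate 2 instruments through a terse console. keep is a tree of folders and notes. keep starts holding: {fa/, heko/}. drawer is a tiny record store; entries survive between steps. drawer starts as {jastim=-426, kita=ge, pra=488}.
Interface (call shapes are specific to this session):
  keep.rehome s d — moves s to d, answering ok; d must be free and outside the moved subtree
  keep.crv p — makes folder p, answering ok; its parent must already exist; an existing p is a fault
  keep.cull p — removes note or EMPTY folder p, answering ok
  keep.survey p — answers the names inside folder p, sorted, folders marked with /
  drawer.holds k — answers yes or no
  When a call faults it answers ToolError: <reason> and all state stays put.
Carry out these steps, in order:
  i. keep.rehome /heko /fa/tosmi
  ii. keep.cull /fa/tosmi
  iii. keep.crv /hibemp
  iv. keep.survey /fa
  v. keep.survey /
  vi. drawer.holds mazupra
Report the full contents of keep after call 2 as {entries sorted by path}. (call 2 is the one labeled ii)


Answer: {fa/}

Derivation:
Do: keep.rehome[s=/heko; d=/fa/tosmi]
See: ok
Do: keep.cull[p=/fa/tosmi]
See: ok
Do: keep.crv[p=/hibemp]
See: ok
Do: keep.survey[p=/fa]
See: []
Do: keep.survey[p=/]
See: [fa/, hibemp/]
Do: drawer.holds[k=mazupra]
See: no


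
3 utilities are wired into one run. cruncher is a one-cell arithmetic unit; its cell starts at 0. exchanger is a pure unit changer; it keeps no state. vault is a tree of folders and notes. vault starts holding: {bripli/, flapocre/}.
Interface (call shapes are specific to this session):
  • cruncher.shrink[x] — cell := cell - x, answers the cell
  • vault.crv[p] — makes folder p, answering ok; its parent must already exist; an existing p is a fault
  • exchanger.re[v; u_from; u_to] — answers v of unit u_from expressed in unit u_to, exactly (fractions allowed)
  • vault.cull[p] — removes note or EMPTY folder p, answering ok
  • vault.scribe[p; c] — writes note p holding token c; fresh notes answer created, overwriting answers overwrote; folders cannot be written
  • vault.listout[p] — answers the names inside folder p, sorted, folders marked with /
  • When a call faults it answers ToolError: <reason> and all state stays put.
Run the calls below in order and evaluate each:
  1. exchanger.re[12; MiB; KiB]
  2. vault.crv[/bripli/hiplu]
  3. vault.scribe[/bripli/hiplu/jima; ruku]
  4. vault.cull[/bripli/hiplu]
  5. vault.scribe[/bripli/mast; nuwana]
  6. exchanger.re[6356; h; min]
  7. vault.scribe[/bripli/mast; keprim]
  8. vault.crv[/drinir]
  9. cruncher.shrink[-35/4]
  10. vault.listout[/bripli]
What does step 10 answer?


// exchanger.re(v: 12, u_from: MiB, u_to: KiB) -> 12288
// vault.crv(p: /bripli/hiplu) -> ok
// vault.scribe(p: /bripli/hiplu/jima, c: ruku) -> created
// vault.cull(p: /bripli/hiplu) -> ToolError: not empty
// vault.scribe(p: /bripli/mast, c: nuwana) -> created
// exchanger.re(v: 6356, u_from: h, u_to: min) -> 381360
// vault.scribe(p: /bripli/mast, c: keprim) -> overwrote
// vault.crv(p: /drinir) -> ok
// cruncher.shrink(x: -35/4) -> 35/4
// vault.listout(p: /bripli) -> [hiplu/, mast]

Answer: [hiplu/, mast]


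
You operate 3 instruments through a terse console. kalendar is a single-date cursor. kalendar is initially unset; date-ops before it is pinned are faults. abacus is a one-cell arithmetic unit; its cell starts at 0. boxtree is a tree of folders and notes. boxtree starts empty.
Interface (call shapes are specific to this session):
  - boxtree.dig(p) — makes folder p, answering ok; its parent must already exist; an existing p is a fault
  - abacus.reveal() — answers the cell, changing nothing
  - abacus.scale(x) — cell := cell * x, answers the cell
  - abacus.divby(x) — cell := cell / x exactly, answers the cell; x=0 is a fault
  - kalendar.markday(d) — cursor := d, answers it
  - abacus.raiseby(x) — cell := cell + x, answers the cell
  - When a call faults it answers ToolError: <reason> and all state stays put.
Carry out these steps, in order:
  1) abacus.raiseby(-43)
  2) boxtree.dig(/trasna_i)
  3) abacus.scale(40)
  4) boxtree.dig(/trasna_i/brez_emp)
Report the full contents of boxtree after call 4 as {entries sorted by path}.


[in] abacus.raiseby -43
  -43
[in] boxtree.dig /trasna_i
  ok
[in] abacus.scale 40
  -1720
[in] boxtree.dig /trasna_i/brez_emp
  ok

Answer: {trasna_i/, trasna_i/brez_emp/}


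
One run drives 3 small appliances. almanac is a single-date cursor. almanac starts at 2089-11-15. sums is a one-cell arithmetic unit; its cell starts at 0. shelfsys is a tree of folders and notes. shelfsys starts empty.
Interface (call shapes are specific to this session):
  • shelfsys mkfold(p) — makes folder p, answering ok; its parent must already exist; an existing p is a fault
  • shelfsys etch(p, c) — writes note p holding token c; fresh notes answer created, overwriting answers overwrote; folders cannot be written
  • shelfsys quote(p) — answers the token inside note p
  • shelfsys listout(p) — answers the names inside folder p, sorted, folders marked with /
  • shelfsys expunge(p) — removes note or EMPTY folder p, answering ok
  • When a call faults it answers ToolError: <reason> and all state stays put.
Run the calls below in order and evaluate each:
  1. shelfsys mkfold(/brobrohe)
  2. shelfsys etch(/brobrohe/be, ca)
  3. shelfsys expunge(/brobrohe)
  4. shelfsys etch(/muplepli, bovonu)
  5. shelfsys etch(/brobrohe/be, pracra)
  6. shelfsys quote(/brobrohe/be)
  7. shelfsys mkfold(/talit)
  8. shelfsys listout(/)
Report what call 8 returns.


Answer: [brobrohe/, muplepli, talit/]

Derivation:
>> shelfsys mkfold(/brobrohe)
<< ok
>> shelfsys etch(/brobrohe/be, ca)
<< created
>> shelfsys expunge(/brobrohe)
<< ToolError: not empty
>> shelfsys etch(/muplepli, bovonu)
<< created
>> shelfsys etch(/brobrohe/be, pracra)
<< overwrote
>> shelfsys quote(/brobrohe/be)
<< pracra
>> shelfsys mkfold(/talit)
<< ok
>> shelfsys listout(/)
<< [brobrohe/, muplepli, talit/]


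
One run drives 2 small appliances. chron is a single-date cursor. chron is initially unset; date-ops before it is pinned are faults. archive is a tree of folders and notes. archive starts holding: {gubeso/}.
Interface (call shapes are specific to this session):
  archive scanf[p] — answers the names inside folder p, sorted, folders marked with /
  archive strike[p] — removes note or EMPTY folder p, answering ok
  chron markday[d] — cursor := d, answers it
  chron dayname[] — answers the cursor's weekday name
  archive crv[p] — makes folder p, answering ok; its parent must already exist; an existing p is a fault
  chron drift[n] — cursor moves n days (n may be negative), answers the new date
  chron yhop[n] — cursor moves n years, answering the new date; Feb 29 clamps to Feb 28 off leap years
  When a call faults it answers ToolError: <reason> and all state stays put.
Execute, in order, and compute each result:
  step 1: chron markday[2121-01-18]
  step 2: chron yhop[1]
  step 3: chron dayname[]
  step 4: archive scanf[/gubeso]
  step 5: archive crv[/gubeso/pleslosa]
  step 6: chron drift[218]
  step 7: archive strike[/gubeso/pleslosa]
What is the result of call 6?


Answer: 2122-08-24

Derivation:
$ chron markday 2121-01-18
[out] 2121-01-18
$ chron yhop 1
[out] 2122-01-18
$ chron dayname
[out] Sunday
$ archive scanf /gubeso
[out] []
$ archive crv /gubeso/pleslosa
[out] ok
$ chron drift 218
[out] 2122-08-24
$ archive strike /gubeso/pleslosa
[out] ok


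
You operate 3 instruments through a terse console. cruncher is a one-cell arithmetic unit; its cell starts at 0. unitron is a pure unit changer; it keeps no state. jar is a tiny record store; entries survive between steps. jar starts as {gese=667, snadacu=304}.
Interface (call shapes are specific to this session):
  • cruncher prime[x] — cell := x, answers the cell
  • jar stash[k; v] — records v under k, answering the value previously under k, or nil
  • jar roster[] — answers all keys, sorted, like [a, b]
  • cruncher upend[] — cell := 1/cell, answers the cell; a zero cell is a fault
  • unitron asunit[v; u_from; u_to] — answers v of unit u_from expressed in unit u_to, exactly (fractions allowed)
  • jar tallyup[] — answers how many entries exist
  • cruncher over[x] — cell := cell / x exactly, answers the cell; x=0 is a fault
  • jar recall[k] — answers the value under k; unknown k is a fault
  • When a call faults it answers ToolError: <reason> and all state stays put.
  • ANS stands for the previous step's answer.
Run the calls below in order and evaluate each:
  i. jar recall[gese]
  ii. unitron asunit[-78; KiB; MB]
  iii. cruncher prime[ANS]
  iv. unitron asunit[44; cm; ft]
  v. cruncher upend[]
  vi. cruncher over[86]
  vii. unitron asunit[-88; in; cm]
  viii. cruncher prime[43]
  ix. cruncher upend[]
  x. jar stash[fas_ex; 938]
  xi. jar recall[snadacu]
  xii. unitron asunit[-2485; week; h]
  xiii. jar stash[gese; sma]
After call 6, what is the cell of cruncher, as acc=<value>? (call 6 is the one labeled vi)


Answer: acc=-15625/107328

Derivation:
// jar recall(k='gese') : 667
// unitron asunit(v='-78', u_from='KiB', u_to='MB') : -1248/15625
// cruncher prime(x='ANS') : -1248/15625
// unitron asunit(v='44', u_from='cm', u_to='ft') : 550/381
// cruncher upend() : -15625/1248
// cruncher over(x='86') : -15625/107328
// unitron asunit(v='-88', u_from='in', u_to='cm') : -5588/25
// cruncher prime(x='43') : 43
// cruncher upend() : 1/43
// jar stash(k='fas_ex', v='938') : nil
// jar recall(k='snadacu') : 304
// unitron asunit(v='-2485', u_from='week', u_to='h') : -417480
// jar stash(k='gese', v='sma') : 667


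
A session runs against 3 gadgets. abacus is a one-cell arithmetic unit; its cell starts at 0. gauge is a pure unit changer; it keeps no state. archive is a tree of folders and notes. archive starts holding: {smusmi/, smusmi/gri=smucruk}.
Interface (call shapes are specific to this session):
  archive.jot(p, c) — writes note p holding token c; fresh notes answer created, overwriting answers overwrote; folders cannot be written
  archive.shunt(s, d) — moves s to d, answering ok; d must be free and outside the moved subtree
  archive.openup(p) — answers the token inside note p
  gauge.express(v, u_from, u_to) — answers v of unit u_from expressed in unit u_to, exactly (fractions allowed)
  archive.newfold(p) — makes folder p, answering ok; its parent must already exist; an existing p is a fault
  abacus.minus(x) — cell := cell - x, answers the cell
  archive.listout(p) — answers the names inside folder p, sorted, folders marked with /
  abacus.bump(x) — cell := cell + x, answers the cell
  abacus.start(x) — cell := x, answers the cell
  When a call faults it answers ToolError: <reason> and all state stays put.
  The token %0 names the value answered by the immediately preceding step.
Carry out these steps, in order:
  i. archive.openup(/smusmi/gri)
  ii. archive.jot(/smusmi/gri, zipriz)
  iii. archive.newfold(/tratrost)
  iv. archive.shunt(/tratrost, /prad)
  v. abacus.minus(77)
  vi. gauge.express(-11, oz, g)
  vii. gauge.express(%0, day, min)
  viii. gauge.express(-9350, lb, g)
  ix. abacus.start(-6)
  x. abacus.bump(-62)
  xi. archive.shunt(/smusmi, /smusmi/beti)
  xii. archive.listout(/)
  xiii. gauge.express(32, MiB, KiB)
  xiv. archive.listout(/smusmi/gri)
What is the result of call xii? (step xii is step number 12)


Calling openup on p='/smusmi/gri', — result: smucruk.
Calling jot on p='/smusmi/gri', c='zipriz', and get overwrote.
I run newfold on p='/tratrost': ok.
Calling shunt on s='/tratrost', d='/prad', → ok.
Calling minus on x='77', giving -77.
I run express on v='-11', u_from='oz', u_to='g': -498951607/1600000.
I use express on v='%0', u_from='day', u_to='min', and observe -4490564463/10000.
Next I call express on v='-9350', u_from='lb', u_to='g', which returns -8482177319/2000.
I try start on x='-6', which returns -6.
Now I run bump on x='-62', → -68.
I invoke shunt on s='/smusmi', d='/smusmi/beti', yielding ToolError: into itself.
I run listout on p='/', giving [prad/, smusmi/].
I call express on v='32', u_from='MiB', u_to='KiB', and see 32768.
I try listout on p='/smusmi/gri', and observe ToolError: not a directory.

Answer: [prad/, smusmi/]


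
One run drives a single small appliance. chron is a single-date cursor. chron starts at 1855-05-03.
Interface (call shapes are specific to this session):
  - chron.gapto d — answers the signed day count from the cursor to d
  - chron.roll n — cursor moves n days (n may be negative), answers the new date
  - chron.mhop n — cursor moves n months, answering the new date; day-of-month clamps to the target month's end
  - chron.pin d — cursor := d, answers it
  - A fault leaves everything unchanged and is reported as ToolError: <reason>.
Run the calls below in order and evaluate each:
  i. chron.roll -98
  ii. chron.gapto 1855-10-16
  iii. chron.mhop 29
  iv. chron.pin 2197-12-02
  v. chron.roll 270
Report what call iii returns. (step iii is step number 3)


Answer: 1857-06-25

Derivation:
[in] roll n: -98
:: 1855-01-25
[in] gapto d: 1855-10-16
:: 264
[in] mhop n: 29
:: 1857-06-25
[in] pin d: 2197-12-02
:: 2197-12-02
[in] roll n: 270
:: 2198-08-29


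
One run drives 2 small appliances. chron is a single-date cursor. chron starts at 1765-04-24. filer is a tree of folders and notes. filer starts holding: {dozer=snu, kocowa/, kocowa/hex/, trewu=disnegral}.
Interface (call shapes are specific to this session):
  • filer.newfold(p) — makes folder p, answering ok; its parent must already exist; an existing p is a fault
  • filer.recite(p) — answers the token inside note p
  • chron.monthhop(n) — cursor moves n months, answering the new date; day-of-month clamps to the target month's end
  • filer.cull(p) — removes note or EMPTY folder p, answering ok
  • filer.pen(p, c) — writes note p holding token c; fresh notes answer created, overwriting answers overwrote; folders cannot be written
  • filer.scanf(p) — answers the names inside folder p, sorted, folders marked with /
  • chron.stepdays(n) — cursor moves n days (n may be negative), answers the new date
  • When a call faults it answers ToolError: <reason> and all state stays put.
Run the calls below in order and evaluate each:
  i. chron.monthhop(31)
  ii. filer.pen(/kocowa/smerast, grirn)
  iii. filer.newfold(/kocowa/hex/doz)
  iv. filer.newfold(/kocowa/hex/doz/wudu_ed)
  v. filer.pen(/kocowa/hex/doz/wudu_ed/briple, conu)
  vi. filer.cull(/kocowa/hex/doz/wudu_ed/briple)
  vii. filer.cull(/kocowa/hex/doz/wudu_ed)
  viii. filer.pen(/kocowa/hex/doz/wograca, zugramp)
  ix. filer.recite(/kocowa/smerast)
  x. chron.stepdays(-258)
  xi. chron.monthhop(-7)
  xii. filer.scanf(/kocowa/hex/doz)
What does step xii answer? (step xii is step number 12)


Answer: [wograca]

Derivation:
~$ chron.monthhop n='31'
[out] 1767-11-24
~$ filer.pen p='/kocowa/smerast' c='grirn'
[out] created
~$ filer.newfold p='/kocowa/hex/doz'
[out] ok
~$ filer.newfold p='/kocowa/hex/doz/wudu_ed'
[out] ok
~$ filer.pen p='/kocowa/hex/doz/wudu_ed/briple' c='conu'
[out] created
~$ filer.cull p='/kocowa/hex/doz/wudu_ed/briple'
[out] ok
~$ filer.cull p='/kocowa/hex/doz/wudu_ed'
[out] ok
~$ filer.pen p='/kocowa/hex/doz/wograca' c='zugramp'
[out] created
~$ filer.recite p='/kocowa/smerast'
[out] grirn
~$ chron.stepdays n='-258'
[out] 1767-03-11
~$ chron.monthhop n='-7'
[out] 1766-08-11
~$ filer.scanf p='/kocowa/hex/doz'
[out] [wograca]


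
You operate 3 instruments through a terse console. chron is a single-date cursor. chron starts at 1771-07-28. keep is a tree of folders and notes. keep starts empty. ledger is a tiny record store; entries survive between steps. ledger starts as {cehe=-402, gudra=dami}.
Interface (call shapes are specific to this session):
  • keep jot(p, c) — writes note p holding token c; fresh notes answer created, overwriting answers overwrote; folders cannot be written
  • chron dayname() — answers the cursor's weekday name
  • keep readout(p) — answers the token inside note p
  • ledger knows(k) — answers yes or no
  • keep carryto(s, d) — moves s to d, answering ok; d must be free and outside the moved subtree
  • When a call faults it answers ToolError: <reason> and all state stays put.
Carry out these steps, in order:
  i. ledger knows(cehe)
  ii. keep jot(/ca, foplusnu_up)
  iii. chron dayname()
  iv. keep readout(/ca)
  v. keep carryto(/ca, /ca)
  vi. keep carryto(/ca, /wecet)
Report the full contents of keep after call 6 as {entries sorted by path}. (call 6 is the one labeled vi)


Answer: {wecet=foplusnu_up}

Derivation:
$ ledger knows cehe
:: yes
$ keep jot /ca foplusnu_up
:: created
$ chron dayname
:: Sunday
$ keep readout /ca
:: foplusnu_up
$ keep carryto /ca /ca
:: ToolError: exists
$ keep carryto /ca /wecet
:: ok


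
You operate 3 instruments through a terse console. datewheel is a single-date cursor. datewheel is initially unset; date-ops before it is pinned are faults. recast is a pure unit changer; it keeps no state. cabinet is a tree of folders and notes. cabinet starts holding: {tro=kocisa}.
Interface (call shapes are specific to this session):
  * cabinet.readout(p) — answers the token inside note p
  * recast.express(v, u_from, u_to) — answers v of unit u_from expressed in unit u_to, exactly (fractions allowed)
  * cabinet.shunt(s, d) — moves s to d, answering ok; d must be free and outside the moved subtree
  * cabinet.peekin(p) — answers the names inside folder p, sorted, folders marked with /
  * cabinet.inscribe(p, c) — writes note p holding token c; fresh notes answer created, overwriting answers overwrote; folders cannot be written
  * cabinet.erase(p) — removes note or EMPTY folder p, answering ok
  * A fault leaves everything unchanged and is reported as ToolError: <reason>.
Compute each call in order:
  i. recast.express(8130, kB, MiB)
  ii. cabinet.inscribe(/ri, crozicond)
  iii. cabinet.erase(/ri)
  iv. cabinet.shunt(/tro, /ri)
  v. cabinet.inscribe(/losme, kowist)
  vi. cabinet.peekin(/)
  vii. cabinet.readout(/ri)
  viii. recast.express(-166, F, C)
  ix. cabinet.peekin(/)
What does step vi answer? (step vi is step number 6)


I use express using v: 8130, u_from: kB, u_to: MiB, — result: 508125/65536.
Now I run inscribe using p: /ri, c: crozicond, — result: created.
Next I call erase using p: /ri, and see ok.
Now I run shunt using s: /tro, d: /ri, and get ok.
Then inscribe using p: /losme, c: kowist, and see created.
I invoke peekin using p: /, and see [losme, ri].
I invoke readout using p: /ri, which returns kocisa.
I call express using v: -166, u_from: F, u_to: C, and observe -110.
Next I call peekin using p: /, and observe [losme, ri].

Answer: [losme, ri]


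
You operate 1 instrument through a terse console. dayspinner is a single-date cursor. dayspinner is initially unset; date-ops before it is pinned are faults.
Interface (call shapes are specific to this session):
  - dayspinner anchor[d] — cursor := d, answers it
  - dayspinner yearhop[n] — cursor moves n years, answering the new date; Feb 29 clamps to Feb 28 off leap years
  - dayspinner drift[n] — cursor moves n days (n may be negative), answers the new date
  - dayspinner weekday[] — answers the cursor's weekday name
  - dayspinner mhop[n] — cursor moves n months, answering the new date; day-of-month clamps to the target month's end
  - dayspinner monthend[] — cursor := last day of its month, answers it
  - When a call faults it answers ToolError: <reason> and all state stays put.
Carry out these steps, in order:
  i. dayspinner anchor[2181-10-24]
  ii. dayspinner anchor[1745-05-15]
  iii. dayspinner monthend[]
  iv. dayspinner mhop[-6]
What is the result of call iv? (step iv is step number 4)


Answer: 1744-11-30

Derivation:
Act: dayspinner anchor[d=2181-10-24]
Obs: 2181-10-24
Act: dayspinner anchor[d=1745-05-15]
Obs: 1745-05-15
Act: dayspinner monthend[]
Obs: 1745-05-31
Act: dayspinner mhop[n=-6]
Obs: 1744-11-30


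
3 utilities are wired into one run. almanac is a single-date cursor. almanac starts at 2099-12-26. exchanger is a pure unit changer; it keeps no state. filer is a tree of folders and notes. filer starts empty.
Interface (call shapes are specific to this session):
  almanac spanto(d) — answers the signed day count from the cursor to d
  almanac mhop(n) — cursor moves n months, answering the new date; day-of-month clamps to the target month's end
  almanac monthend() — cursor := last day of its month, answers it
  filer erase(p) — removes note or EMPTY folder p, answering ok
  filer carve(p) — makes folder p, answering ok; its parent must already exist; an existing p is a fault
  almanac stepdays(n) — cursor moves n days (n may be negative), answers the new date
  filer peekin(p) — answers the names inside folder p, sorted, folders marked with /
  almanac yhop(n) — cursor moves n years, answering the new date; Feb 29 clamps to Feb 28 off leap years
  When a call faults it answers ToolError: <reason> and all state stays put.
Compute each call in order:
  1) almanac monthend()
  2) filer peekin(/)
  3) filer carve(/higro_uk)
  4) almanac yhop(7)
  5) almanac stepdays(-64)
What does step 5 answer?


Calling almanac monthend, and observe 2099-12-31.
Next I call filer peekin(/), and see [].
Now I run filer carve(/higro_uk), and get ok.
Now I run almanac yhop(7), giving 2106-12-31.
Calling almanac stepdays(-64), giving 2106-10-28.

Answer: 2106-10-28


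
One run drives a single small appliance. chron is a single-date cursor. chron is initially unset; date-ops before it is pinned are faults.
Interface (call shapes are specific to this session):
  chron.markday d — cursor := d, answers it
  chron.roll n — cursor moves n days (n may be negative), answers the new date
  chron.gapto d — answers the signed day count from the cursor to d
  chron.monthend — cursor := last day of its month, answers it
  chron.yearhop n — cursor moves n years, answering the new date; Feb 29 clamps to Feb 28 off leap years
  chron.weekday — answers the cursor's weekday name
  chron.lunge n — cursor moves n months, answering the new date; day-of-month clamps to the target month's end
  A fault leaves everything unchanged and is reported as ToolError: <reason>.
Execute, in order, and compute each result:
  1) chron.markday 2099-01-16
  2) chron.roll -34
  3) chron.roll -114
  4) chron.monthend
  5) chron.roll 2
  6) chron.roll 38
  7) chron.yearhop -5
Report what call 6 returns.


Answer: 2098-10-10

Derivation:
-- 1. chron.markday(d=2099-01-16) == 2099-01-16
-- 2. chron.roll(n=-34) == 2098-12-13
-- 3. chron.roll(n=-114) == 2098-08-21
-- 4. chron.monthend() == 2098-08-31
-- 5. chron.roll(n=2) == 2098-09-02
-- 6. chron.roll(n=38) == 2098-10-10
-- 7. chron.yearhop(n=-5) == 2093-10-10


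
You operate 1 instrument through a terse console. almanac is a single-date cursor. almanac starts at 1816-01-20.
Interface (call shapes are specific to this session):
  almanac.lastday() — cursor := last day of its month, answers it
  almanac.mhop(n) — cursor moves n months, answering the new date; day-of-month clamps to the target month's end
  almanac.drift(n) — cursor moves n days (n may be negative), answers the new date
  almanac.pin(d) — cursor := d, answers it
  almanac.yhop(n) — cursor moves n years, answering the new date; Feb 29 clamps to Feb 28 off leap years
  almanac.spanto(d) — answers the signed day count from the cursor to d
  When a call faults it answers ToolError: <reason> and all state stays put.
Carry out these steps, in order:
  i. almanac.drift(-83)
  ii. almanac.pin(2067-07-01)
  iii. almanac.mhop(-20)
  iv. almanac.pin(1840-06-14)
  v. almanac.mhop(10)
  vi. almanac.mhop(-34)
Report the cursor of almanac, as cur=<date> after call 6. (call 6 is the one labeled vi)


-- drift(n→-83) : 1815-10-29
-- pin(d→2067-07-01) : 2067-07-01
-- mhop(n→-20) : 2065-11-01
-- pin(d→1840-06-14) : 1840-06-14
-- mhop(n→10) : 1841-04-14
-- mhop(n→-34) : 1838-06-14

Answer: cur=1838-06-14


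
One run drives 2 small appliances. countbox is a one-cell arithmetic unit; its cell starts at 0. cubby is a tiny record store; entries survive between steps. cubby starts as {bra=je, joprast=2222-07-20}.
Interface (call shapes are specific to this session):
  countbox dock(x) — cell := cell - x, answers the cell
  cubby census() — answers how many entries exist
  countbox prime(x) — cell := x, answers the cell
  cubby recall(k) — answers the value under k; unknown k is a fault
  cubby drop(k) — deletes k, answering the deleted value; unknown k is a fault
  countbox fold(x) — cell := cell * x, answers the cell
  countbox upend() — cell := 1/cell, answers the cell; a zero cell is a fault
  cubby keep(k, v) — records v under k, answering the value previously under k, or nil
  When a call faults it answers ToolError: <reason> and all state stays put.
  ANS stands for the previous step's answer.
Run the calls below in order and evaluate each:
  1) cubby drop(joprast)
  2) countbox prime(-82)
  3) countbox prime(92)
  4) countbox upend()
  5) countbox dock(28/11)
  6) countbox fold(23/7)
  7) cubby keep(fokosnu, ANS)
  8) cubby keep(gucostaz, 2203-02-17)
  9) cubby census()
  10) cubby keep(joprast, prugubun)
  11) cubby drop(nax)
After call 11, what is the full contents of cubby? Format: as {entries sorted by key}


Answer: {bra=je, fokosnu=-2565/308, gucostaz=2203-02-17, joprast=prugubun}

Derivation:
! cubby drop(joprast) ~> 2222-07-20
! countbox prime(-82) ~> -82
! countbox prime(92) ~> 92
! countbox upend() ~> 1/92
! countbox dock(28/11) ~> -2565/1012
! countbox fold(23/7) ~> -2565/308
! cubby keep(fokosnu, ANS) ~> nil
! cubby keep(gucostaz, 2203-02-17) ~> nil
! cubby census() ~> 3
! cubby keep(joprast, prugubun) ~> nil
! cubby drop(nax) ~> ToolError: no such key nax


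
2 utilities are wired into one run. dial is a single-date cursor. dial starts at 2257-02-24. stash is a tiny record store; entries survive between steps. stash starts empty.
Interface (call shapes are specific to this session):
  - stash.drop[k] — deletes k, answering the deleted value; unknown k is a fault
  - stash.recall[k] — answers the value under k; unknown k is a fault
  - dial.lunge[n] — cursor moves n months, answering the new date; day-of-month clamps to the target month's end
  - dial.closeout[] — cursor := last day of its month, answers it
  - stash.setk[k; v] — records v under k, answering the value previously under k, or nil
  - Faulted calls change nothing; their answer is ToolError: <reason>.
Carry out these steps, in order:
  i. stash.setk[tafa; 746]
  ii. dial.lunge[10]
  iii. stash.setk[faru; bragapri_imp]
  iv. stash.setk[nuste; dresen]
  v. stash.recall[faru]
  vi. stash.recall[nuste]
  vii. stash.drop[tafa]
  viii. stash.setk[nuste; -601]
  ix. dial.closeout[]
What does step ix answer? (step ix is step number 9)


Answer: 2257-12-31

Derivation:
Do: setk[k: tafa; v: 746]
See: nil
Do: lunge[n: 10]
See: 2257-12-24
Do: setk[k: faru; v: bragapri_imp]
See: nil
Do: setk[k: nuste; v: dresen]
See: nil
Do: recall[k: faru]
See: bragapri_imp
Do: recall[k: nuste]
See: dresen
Do: drop[k: tafa]
See: 746
Do: setk[k: nuste; v: -601]
See: dresen
Do: closeout[]
See: 2257-12-31


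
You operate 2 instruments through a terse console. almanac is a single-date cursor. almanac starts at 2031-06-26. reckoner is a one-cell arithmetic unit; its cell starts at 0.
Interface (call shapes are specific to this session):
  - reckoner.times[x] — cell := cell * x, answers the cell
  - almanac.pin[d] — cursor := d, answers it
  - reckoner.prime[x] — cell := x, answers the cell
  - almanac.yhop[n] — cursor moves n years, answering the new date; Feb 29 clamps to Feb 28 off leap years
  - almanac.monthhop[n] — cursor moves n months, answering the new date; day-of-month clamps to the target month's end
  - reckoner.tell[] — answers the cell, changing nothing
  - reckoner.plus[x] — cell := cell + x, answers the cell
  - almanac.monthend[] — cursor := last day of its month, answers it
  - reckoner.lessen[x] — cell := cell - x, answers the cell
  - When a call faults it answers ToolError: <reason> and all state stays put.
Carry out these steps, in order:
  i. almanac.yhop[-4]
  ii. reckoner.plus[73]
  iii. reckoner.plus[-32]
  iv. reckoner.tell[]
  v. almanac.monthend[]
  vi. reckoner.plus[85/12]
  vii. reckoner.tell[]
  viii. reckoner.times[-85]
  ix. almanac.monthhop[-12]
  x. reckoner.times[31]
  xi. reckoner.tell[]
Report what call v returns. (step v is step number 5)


;; almanac.yhop(-4) -> 2027-06-26
;; reckoner.plus(73) -> 73
;; reckoner.plus(-32) -> 41
;; reckoner.tell() -> 41
;; almanac.monthend() -> 2027-06-30
;; reckoner.plus(85/12) -> 577/12
;; reckoner.tell() -> 577/12
;; reckoner.times(-85) -> -49045/12
;; almanac.monthhop(-12) -> 2026-06-30
;; reckoner.times(31) -> -1520395/12
;; reckoner.tell() -> -1520395/12

Answer: 2027-06-30


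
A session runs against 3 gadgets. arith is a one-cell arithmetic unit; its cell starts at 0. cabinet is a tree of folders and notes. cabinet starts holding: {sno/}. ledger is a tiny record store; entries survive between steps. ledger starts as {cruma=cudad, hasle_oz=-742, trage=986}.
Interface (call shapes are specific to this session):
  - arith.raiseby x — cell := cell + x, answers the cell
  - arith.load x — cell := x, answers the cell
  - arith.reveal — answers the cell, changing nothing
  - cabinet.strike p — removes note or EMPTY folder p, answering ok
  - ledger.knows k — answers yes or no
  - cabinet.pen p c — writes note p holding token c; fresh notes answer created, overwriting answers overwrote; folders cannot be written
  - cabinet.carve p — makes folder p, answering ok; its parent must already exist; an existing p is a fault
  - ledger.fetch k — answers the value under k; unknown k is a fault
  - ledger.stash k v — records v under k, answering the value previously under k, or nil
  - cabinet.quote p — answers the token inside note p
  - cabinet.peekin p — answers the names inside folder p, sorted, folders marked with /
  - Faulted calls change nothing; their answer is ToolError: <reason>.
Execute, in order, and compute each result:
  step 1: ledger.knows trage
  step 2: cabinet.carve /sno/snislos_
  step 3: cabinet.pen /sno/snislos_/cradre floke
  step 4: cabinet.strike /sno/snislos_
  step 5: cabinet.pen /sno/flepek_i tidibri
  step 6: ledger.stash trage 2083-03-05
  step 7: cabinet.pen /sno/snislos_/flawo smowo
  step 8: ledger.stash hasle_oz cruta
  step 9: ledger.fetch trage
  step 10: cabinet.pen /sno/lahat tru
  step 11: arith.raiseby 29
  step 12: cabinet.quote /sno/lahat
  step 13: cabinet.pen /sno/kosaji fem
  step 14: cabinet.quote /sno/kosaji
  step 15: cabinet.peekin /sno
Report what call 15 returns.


Answer: [flepek_i, kosaji, lahat, snislos_/]

Derivation:
Now I run ledger.knows(k: trage), and get yes.
Then cabinet.carve(p: /sno/snislos_), and see ok.
Invoking cabinet.pen(p: /sno/snislos_/cradre, c: floke), — result: created.
Next I call cabinet.strike(p: /sno/snislos_), and observe ToolError: not empty.
I use cabinet.pen(p: /sno/flepek_i, c: tidibri), which returns created.
Next I call ledger.stash(k: trage, v: 2083-03-05): 986.
Invoking cabinet.pen(p: /sno/snislos_/flawo, c: smowo), and observe created.
I invoke ledger.stash(k: hasle_oz, v: cruta), → -742.
I run ledger.fetch(k: trage), and see 2083-03-05.
I try cabinet.pen(p: /sno/lahat, c: tru), yielding created.
I try arith.raiseby(x: 29), → 29.
I invoke cabinet.quote(p: /sno/lahat), and get tru.
Next I call cabinet.pen(p: /sno/kosaji, c: fem): created.
Invoking cabinet.quote(p: /sno/kosaji), and see fem.
Then cabinet.peekin(p: /sno), giving [flepek_i, kosaji, lahat, snislos_/].


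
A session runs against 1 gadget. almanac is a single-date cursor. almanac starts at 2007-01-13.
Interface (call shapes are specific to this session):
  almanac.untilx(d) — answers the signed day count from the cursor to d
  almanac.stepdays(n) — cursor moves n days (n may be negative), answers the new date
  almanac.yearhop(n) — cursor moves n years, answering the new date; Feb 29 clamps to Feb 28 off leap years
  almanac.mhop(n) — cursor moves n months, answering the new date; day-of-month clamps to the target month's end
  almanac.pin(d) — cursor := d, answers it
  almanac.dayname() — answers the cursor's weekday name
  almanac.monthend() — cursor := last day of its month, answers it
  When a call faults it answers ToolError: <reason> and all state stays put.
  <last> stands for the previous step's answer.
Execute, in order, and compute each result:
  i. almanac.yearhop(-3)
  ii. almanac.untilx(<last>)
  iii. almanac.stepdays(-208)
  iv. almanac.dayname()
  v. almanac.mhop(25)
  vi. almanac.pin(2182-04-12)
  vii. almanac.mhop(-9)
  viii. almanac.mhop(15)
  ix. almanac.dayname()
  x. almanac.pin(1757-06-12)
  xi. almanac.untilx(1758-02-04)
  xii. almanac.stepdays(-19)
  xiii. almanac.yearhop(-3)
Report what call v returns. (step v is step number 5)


Answer: 2005-07-19

Derivation:
·→ almanac.yearhop(n=-3)
·← 2004-01-13
·→ almanac.untilx(d=<last>)
·← 0
·→ almanac.stepdays(n=-208)
·← 2003-06-19
·→ almanac.dayname()
·← Thursday
·→ almanac.mhop(n=25)
·← 2005-07-19
·→ almanac.pin(d=2182-04-12)
·← 2182-04-12
·→ almanac.mhop(n=-9)
·← 2181-07-12
·→ almanac.mhop(n=15)
·← 2182-10-12
·→ almanac.dayname()
·← Saturday
·→ almanac.pin(d=1757-06-12)
·← 1757-06-12
·→ almanac.untilx(d=1758-02-04)
·← 237
·→ almanac.stepdays(n=-19)
·← 1757-05-24
·→ almanac.yearhop(n=-3)
·← 1754-05-24


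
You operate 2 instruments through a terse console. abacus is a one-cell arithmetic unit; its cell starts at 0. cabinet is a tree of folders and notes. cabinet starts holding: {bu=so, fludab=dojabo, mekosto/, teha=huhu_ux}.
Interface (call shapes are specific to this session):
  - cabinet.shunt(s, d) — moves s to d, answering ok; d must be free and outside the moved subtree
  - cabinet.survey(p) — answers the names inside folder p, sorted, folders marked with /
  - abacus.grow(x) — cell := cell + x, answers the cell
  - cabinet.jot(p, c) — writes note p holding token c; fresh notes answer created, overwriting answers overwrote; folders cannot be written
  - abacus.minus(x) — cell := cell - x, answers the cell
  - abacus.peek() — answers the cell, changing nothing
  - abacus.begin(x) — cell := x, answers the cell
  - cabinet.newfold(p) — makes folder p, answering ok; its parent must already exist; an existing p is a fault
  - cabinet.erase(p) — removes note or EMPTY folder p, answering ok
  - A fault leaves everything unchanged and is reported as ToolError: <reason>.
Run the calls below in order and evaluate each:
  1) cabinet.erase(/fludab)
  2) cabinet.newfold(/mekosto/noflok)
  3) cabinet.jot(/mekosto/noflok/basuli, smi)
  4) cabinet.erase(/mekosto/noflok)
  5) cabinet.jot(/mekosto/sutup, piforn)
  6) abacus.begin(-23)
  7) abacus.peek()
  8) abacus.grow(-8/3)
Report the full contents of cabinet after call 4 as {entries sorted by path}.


Answer: {bu=so, mekosto/, mekosto/noflok/, mekosto/noflok/basuli=smi, teha=huhu_ux}

Derivation:
Using erase using p='/fludab', and observe ok.
I call newfold using p='/mekosto/noflok', and observe ok.
Next I call jot using p='/mekosto/noflok/basuli', c='smi', giving created.
Next I call erase using p='/mekosto/noflok', and see ToolError: not empty.
Calling jot using p='/mekosto/sutup', c='piforn', — result: created.
I invoke begin using x='-23', — result: -23.
Now I run peek, and observe -23.
Now I run grow using x='-8/3', and observe -77/3.
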